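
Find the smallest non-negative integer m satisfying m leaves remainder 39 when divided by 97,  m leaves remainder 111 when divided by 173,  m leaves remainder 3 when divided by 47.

The moduli are pairwise coprime; N = 97·173·47 = 788707.
N/97 = 8131; 8131 ≡ 80 (mod 97); 80·57 ≡ 1, so inverse 57.
N/173 = 4559; 4559 ≡ 61 (mod 173); 61·156 ≡ 1, so inverse 156.
N/47 = 16781; 16781 ≡ 2 (mod 47); 2·24 ≡ 1, so inverse 24.
m ≡ 39·8131·57 + 111·4559·156 + 3·16781·24 = 98227089.
98227089 mod 788707 = 427421.

427421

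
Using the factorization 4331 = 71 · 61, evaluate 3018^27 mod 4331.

Mod 71: 3018 ≡ 36; 36^27 ≡ 43 (mod 71).
Mod 61: 3018 ≡ 29; 29^27 ≡ 50 (mod 61).
Combine by CRT: x ≡ 43 (mod 71), x ≡ 50 (mod 61) ⇒ x ≡ 1392 (mod 4331).

1392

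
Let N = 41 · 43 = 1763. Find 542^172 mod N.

Mod 41: 542 ≡ 9; by Fermat, exponent reduces to 172 mod 40 = 12; 9^12 ≡ 1 (mod 41).
Mod 43: 542 ≡ 26; by Fermat, exponent reduces to 172 mod 42 = 4; 26^4 ≡ 15 (mod 43).
Combine by CRT: x ≡ 1 (mod 41), x ≡ 15 (mod 43) ⇒ x ≡ 1477 (mod 1763).

1477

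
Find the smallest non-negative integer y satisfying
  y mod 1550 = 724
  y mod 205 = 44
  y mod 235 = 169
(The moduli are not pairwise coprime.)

132474

gcd(1550, 205) = 5 and 5 | (44 − 724), so the pair is consistent; merging gives y ≡ 5374 (mod 63550), where 63550 = lcm(1550, 205).
gcd(63550, 235) = 5 and 5 | (169 − 5374), so the pair is consistent; merging gives y ≡ 132474 (mod 2986850), where 2986850 = lcm(63550, 235).
The solution is unique modulo lcm(1550, 205, 235) = 2986850.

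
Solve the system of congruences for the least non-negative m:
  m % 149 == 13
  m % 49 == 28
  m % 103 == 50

The moduli are pairwise coprime; N = 149·49·103 = 752003.
N/149 = 5047; 5047 ≡ 130 (mod 149); 130·47 ≡ 1, so inverse 47.
N/49 = 15347; 15347 ≡ 10 (mod 49); 10·5 ≡ 1, so inverse 5.
N/103 = 7301; 7301 ≡ 91 (mod 103); 91·60 ≡ 1, so inverse 60.
m ≡ 13·5047·47 + 28·15347·5 + 50·7301·60 = 27135297.
27135297 mod 752003 = 63189.

63189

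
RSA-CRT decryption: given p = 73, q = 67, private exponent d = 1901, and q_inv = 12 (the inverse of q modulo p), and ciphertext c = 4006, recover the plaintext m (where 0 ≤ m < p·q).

4315

d_p = d mod (p−1) = 1901 mod 72 = 29; d_q = d mod (q−1) = 53.
m₁ = c^(d_p) mod p: c ≡ 64 (mod 73), and 64^29 mod 73 = 8.
m₂ = c^(d_q) mod q: c ≡ 53 (mod 67), and 53^53 mod 67 = 27.
h = q_inv·(m₁ − m₂) mod p = 12·(8 − 27) mod 73 = 64.
m = m₂ + h·q = 27 + 64·67 = 4315.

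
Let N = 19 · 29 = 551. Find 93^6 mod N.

Mod 19: 93 ≡ 17; 17^6 ≡ 7 (mod 19).
Mod 29: 93 ≡ 6; 6^6 ≡ 24 (mod 29).
Combine by CRT: x ≡ 7 (mod 19), x ≡ 24 (mod 29) ⇒ x ≡ 140 (mod 551).

140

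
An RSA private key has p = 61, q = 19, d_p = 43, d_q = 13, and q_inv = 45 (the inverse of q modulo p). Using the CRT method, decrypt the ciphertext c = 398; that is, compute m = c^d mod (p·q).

151

m₁ = c^(d_p) mod p: c ≡ 32 (mod 61), and 32^43 mod 61 = 29.
m₂ = c^(d_q) mod q: c ≡ 18 (mod 19), and 18^13 mod 19 = 18.
h = q_inv·(m₁ − m₂) mod p = 45·(29 − 18) mod 61 = 7.
m = m₂ + h·q = 18 + 7·19 = 151.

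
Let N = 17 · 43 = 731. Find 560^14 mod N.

1

Mod 17: 560 ≡ 16; 16^14 ≡ 1 (mod 17).
Mod 43: 560 ≡ 1; 1^14 ≡ 1 (mod 43).
Combine by CRT: x ≡ 1 (mod 17), x ≡ 1 (mod 43) ⇒ x ≡ 1 (mod 731).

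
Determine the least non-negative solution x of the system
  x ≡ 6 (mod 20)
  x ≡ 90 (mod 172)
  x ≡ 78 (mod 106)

8346

gcd(20, 172) = 4 and 4 | (90 − 6), so the pair is consistent; merging gives x ≡ 606 (mod 860), where 860 = lcm(20, 172).
gcd(860, 106) = 2 and 2 | (78 − 606), so the pair is consistent; merging gives x ≡ 8346 (mod 45580), where 45580 = lcm(860, 106).
The solution is unique modulo lcm(20, 172, 106) = 45580.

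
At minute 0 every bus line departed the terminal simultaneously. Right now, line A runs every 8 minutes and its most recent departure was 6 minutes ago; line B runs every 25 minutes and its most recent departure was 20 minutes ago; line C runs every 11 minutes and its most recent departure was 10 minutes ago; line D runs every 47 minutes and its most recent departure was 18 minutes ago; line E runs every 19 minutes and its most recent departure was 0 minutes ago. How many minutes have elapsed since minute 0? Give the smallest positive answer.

1894870

Combine the congruences pairwise.
From t ≡ 6 (mod 8) write t = 6 + 8s. Substituting into t ≡ 20 (mod 25) gives 8s ≡ 14 (mod 25), and since 8⁻¹ ≡ 22 (mod 25), s ≡ 8. Hence t ≡ 6 + 8·8 = 70 (mod 200).
From t ≡ 70 (mod 200) write t = 70 + 200s. Substituting into t ≡ 10 (mod 11) gives 200s ≡ 6 (mod 11), and since 2⁻¹ ≡ 6 (mod 11), s ≡ 3. Hence t ≡ 70 + 200·3 = 670 (mod 2200).
From t ≡ 670 (mod 2200) write t = 670 + 2200s. Substituting into t ≡ 18 (mod 47) gives 2200s ≡ 6 (mod 47), and since 38⁻¹ ≡ 26 (mod 47), s ≡ 15. Hence t ≡ 670 + 2200·15 = 33670 (mod 103400).
From t ≡ 33670 (mod 103400) write t = 33670 + 103400s. Substituting into t ≡ 0 (mod 19) gives 103400s ≡ 17 (mod 19), and since 2⁻¹ ≡ 10 (mod 19), s ≡ 18. Hence t ≡ 33670 + 103400·18 = 1894870 (mod 1964600).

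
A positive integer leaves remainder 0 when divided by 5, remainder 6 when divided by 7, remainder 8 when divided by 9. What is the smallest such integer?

125

The moduli are pairwise coprime; M = 5·7·9 = 315.
M/5 = 63; 63 ≡ 3 (mod 5); 3·2 ≡ 1, so inverse 2.
M/7 = 45; 45 ≡ 3 (mod 7); 3·5 ≡ 1, so inverse 5.
M/9 = 35; 35 ≡ 8 (mod 9); 8·8 ≡ 1, so inverse 8.
n ≡ 0·63·2 + 6·45·5 + 8·35·8 = 3590.
3590 mod 315 = 125.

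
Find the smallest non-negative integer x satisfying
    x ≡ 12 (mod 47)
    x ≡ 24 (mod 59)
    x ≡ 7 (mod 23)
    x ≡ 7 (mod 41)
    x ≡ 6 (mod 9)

From x ≡ 12 (mod 47) write x = 12 + 47t. Substituting into x ≡ 24 (mod 59) gives 47t ≡ 12 (mod 59), and since 47⁻¹ ≡ 54 (mod 59), t ≡ 58. Hence x ≡ 12 + 47·58 = 2738 (mod 2773).
From x ≡ 2738 (mod 2773) write x = 2738 + 2773t. Substituting into x ≡ 7 (mod 23) gives 2773t ≡ 6 (mod 23), and since 13⁻¹ ≡ 16 (mod 23), t ≡ 4. Hence x ≡ 2738 + 2773·4 = 13830 (mod 63779).
From x ≡ 13830 (mod 63779) write x = 13830 + 63779t. Substituting into x ≡ 7 (mod 41) gives 63779t ≡ 35 (mod 41), and since 24⁻¹ ≡ 12 (mod 41), t ≡ 10. Hence x ≡ 13830 + 63779·10 = 651620 (mod 2614939).
From x ≡ 651620 (mod 2614939) write x = 651620 + 2614939t. Substituting into x ≡ 6 (mod 9) gives 2614939t ≡ 4 (mod 9), and since 7⁻¹ ≡ 4 (mod 9), t ≡ 7. Hence x ≡ 651620 + 2614939·7 = 18956193 (mod 23534451).

18956193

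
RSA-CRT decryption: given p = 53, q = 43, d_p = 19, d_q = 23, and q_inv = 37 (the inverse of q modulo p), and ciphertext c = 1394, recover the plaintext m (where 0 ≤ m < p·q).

278

m₁ = c^(d_p) mod p: c ≡ 16 (mod 53), and 16^19 mod 53 = 13.
m₂ = c^(d_q) mod q: c ≡ 18 (mod 43), and 18^23 mod 43 = 20.
h = q_inv·(m₁ − m₂) mod p = 37·(13 − 20) mod 53 = 6.
m = m₂ + h·q = 20 + 6·43 = 278.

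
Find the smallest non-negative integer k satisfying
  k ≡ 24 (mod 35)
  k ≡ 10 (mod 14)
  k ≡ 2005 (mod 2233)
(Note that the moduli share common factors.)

gcd(35, 14) = 7 and 7 | (10 − 24), so the pair is consistent; merging gives k ≡ 24 (mod 70), where 70 = lcm(35, 14).
gcd(70, 2233) = 7 and 7 | (2005 − 24), so the pair is consistent; merging gives k ≡ 8704 (mod 22330), where 22330 = lcm(70, 2233).
The solution is unique modulo lcm(35, 14, 2233) = 22330.

8704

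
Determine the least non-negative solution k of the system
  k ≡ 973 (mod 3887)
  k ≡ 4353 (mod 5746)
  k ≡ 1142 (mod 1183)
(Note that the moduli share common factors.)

Combine the congruences pairwise.
gcd(3887, 5746) = 169 and 169 | (4353 − 973), so the pair is consistent; merging gives k ≡ 102035 (mod 132158), where 132158 = lcm(3887, 5746).
gcd(132158, 1183) = 169 and 169 | (1142 − 102035), so the pair is consistent; merging gives k ≡ 234193 (mod 925106), where 925106 = lcm(132158, 1183).
The solution is unique modulo lcm(3887, 5746, 1183) = 925106.

234193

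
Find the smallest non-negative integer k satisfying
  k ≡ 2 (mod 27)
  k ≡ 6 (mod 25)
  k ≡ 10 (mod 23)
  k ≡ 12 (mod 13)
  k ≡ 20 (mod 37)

3943406

The moduli are pairwise coprime; N = 27·25·23·13·37 = 7467525.
N/27 = 276575; 276575 ≡ 14 (mod 27); 14·2 ≡ 1, so inverse 2.
N/25 = 298701; 298701 ≡ 1 (mod 25), inverse 1.
N/23 = 324675; 324675 ≡ 7 (mod 23); 7·10 ≡ 1, so inverse 10.
N/13 = 574425; 574425 ≡ 7 (mod 13); 7·2 ≡ 1, so inverse 2.
N/37 = 201825; 201825 ≡ 27 (mod 37); 27·11 ≡ 1, so inverse 11.
k ≡ 2·276575·2 + 6·298701·1 + 10·324675·10 + 12·574425·2 + 20·201825·11 = 93553706.
93553706 mod 7467525 = 3943406.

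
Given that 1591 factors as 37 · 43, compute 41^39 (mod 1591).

360

Mod 37: 41 ≡ 4; by Fermat, exponent reduces to 39 mod 36 = 3; 4^3 ≡ 27 (mod 37).
Mod 43: 41 ≡ 41; 41^39 ≡ 16 (mod 43).
Combine by CRT: x ≡ 27 (mod 37), x ≡ 16 (mod 43) ⇒ x ≡ 360 (mod 1591).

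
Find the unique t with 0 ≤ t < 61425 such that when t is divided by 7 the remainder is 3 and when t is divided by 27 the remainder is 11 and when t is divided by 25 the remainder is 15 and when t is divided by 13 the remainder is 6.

22340

The moduli are pairwise coprime; N = 7·27·25·13 = 61425.
N/7 = 8775; 8775 ≡ 4 (mod 7); 4·2 ≡ 1, so inverse 2.
N/27 = 2275; 2275 ≡ 7 (mod 27); 7·4 ≡ 1, so inverse 4.
N/25 = 2457; 2457 ≡ 7 (mod 25); 7·18 ≡ 1, so inverse 18.
N/13 = 4725; 4725 ≡ 6 (mod 13); 6·11 ≡ 1, so inverse 11.
t ≡ 3·8775·2 + 11·2275·4 + 15·2457·18 + 6·4725·11 = 1127990.
1127990 mod 61425 = 22340.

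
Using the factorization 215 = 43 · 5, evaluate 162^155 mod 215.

198

Mod 43: 162 ≡ 33; by Fermat, exponent reduces to 155 mod 42 = 29; 33^29 ≡ 26 (mod 43).
Mod 5: 162 ≡ 2; by Fermat, exponent reduces to 155 mod 4 = 3; 2^3 ≡ 3 (mod 5).
Combine by CRT: x ≡ 26 (mod 43), x ≡ 3 (mod 5) ⇒ x ≡ 198 (mod 215).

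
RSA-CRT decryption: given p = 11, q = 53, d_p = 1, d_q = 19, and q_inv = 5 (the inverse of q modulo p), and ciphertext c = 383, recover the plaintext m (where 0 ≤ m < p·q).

20

m₁ = c^(d_p) mod p: c ≡ 9 (mod 11), and 9^1 mod 11 = 9.
m₂ = c^(d_q) mod q: c ≡ 12 (mod 53), and 12^19 mod 53 = 20.
h = q_inv·(m₁ − m₂) mod p = 5·(9 − 20) mod 11 = 0.
m = m₂ + h·q = 20 + 0·53 = 20.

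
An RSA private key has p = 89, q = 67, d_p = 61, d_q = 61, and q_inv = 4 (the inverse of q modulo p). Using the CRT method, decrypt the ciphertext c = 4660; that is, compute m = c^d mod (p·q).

5062

m₁ = c^(d_p) mod p: c ≡ 32 (mod 89), and 32^61 mod 89 = 78.
m₂ = c^(d_q) mod q: c ≡ 37 (mod 67), and 37^61 mod 67 = 37.
h = q_inv·(m₁ − m₂) mod p = 4·(78 − 37) mod 89 = 75.
m = m₂ + h·q = 37 + 75·67 = 5062.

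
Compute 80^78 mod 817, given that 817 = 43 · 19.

Mod 43: 80 ≡ 37; by Fermat, exponent reduces to 78 mod 42 = 36; 37^36 ≡ 1 (mod 43).
Mod 19: 80 ≡ 4; by Fermat, exponent reduces to 78 mod 18 = 6; 4^6 ≡ 11 (mod 19).
Combine by CRT: x ≡ 1 (mod 43), x ≡ 11 (mod 19) ⇒ x ≡ 87 (mod 817).

87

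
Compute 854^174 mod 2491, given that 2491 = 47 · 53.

Mod 47: 854 ≡ 8; by Fermat, exponent reduces to 174 mod 46 = 36; 8^36 ≡ 18 (mod 47).
Mod 53: 854 ≡ 6; by Fermat, exponent reduces to 174 mod 52 = 18; 6^18 ≡ 15 (mod 53).
Combine by CRT: x ≡ 18 (mod 47), x ≡ 15 (mod 53) ⇒ x ≡ 1287 (mod 2491).

1287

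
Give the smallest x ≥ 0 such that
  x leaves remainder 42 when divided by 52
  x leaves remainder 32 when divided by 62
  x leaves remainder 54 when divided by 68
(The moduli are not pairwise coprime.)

gcd(52, 62) = 2 and 2 | (32 − 42), so the pair is consistent; merging gives x ≡ 94 (mod 1612), where 1612 = lcm(52, 62).
gcd(1612, 68) = 4 and 4 | (54 − 94), so the pair is consistent; merging gives x ≡ 3318 (mod 27404), where 27404 = lcm(1612, 68).
The solution is unique modulo lcm(52, 62, 68) = 27404.

3318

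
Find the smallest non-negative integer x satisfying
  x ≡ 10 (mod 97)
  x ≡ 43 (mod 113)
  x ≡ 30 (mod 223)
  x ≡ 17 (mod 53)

61173836

The moduli are pairwise coprime; N = 97·113·223·53 = 129548059.
N/97 = 1335547; 1335547 ≡ 51 (mod 97); 51·78 ≡ 1, so inverse 78.
N/113 = 1146443; 1146443 ≡ 58 (mod 113); 58·76 ≡ 1, so inverse 76.
N/223 = 580933; 580933 ≡ 18 (mod 223); 18·62 ≡ 1, so inverse 62.
N/53 = 2444303; 2444303 ≡ 49 (mod 53); 49·13 ≡ 1, so inverse 13.
x ≡ 10·1335547·78 + 43·1146443·76 + 30·580933·62 + 17·2444303·13 = 6409028727.
6409028727 mod 129548059 = 61173836.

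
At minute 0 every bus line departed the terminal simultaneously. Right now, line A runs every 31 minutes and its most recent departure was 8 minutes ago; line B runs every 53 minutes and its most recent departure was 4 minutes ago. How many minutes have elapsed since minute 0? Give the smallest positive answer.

From t ≡ 8 (mod 31) write t = 8 + 31s. Substituting into t ≡ 4 (mod 53) gives 31s ≡ 49 (mod 53), and since 31⁻¹ ≡ 12 (mod 53), s ≡ 5. Hence t ≡ 8 + 31·5 = 163 (mod 1643).

163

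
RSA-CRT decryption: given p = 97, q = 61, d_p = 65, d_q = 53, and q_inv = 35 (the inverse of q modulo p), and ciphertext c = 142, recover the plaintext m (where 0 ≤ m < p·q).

m₁ = c^(d_p) mod p: c ≡ 45 (mod 97), and 45^65 mod 97 = 45.
m₂ = c^(d_q) mod q: c ≡ 20 (mod 61), and 20^53 mod 61 = 9.
h = q_inv·(m₁ − m₂) mod p = 35·(45 − 9) mod 97 = 96.
m = m₂ + h·q = 9 + 96·61 = 5865.

5865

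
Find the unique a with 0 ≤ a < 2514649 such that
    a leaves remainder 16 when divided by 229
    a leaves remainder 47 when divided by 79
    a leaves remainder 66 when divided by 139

The moduli are pairwise coprime; N = 229·79·139 = 2514649.
N/229 = 10981; 10981 ≡ 218 (mod 229); 218·104 ≡ 1, so inverse 104.
N/79 = 31831; 31831 ≡ 73 (mod 79); 73·13 ≡ 1, so inverse 13.
N/139 = 18091; 18091 ≡ 21 (mod 139); 21·53 ≡ 1, so inverse 53.
a ≡ 16·10981·104 + 47·31831·13 + 66·18091·53 = 101003443.
101003443 mod 2514649 = 417483.

417483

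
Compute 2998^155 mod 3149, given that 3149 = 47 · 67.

2721

Mod 47: 2998 ≡ 37; by Fermat, exponent reduces to 155 mod 46 = 17; 37^17 ≡ 42 (mod 47).
Mod 67: 2998 ≡ 50; by Fermat, exponent reduces to 155 mod 66 = 23; 50^23 ≡ 41 (mod 67).
Combine by CRT: x ≡ 42 (mod 47), x ≡ 41 (mod 67) ⇒ x ≡ 2721 (mod 3149).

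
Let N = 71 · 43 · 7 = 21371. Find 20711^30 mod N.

Mod 71: 20711 ≡ 50; 50^30 ≡ 20 (mod 71).
Mod 43: 20711 ≡ 28; 28^30 ≡ 16 (mod 43).
Mod 7: 20711 ≡ 5; since 6 | 30, by Fermat 5^30 ≡ 1 (mod 7).
Combine by CRT: x ≡ 20 (mod 71), x ≡ 16 (mod 43), x ≡ 1 (mod 7) ⇒ x ≡ 9605 (mod 21371).

9605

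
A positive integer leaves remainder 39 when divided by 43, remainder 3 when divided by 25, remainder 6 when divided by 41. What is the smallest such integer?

From a ≡ 39 (mod 43) write a = 39 + 43t. Substituting into a ≡ 3 (mod 25) gives 43t ≡ 14 (mod 25), and since 18⁻¹ ≡ 7 (mod 25), t ≡ 23. Hence a ≡ 39 + 43·23 = 1028 (mod 1075).
From a ≡ 1028 (mod 1075) write a = 1028 + 1075t. Substituting into a ≡ 6 (mod 41) gives 1075t ≡ 3 (mod 41), and since 9⁻¹ ≡ 32 (mod 41), t ≡ 14. Hence a ≡ 1028 + 1075·14 = 16078 (mod 44075).

16078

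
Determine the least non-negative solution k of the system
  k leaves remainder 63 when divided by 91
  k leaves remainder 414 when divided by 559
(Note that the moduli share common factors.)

gcd(91, 559) = 13 and 13 | (414 − 63), so the pair is consistent; merging gives k ≡ 973 (mod 3913), where 3913 = lcm(91, 559).
The solution is unique modulo lcm(91, 559) = 3913.

973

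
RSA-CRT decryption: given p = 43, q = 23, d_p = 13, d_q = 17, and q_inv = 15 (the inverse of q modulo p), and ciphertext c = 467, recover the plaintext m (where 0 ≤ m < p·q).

m₁ = c^(d_p) mod p: c ≡ 37 (mod 43), and 37^13 mod 43 = 37.
m₂ = c^(d_q) mod q: c ≡ 7 (mod 23), and 7^17 mod 23 = 19.
h = q_inv·(m₁ − m₂) mod p = 15·(37 − 19) mod 43 = 12.
m = m₂ + h·q = 19 + 12·23 = 295.

295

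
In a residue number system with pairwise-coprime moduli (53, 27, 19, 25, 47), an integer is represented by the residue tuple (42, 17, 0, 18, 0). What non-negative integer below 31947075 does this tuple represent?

12123368

The moduli are pairwise coprime; N = 53·27·19·25·47 = 31947075.
N/53 = 602775; 602775 ≡ 6 (mod 53); 6·9 ≡ 1, so inverse 9.
N/27 = 1183225; 1183225 ≡ 4 (mod 27); 4·7 ≡ 1, so inverse 7.
N/19 = 1681425; 1681425 ≡ 1 (mod 19), inverse 1.
N/25 = 1277883; 1277883 ≡ 8 (mod 25); 8·22 ≡ 1, so inverse 22.
N/47 = 679725; 679725 ≡ 11 (mod 47); 11·30 ≡ 1, so inverse 30.
x ≡ 42·602775·9 + 17·1183225·7 + 0·1681425·1 + 18·1277883·22 + 0·679725·30 = 874694393.
874694393 mod 31947075 = 12123368.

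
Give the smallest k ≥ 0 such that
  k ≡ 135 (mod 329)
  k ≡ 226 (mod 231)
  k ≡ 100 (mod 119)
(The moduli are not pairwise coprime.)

122194

gcd(329, 231) = 7 and 7 | (226 − 135), so the pair is consistent; merging gives k ≡ 2767 (mod 10857), where 10857 = lcm(329, 231).
gcd(10857, 119) = 7 and 7 | (100 − 2767), so the pair is consistent; merging gives k ≡ 122194 (mod 184569), where 184569 = lcm(10857, 119).
The solution is unique modulo lcm(329, 231, 119) = 184569.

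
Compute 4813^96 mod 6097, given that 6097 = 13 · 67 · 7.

Mod 13: 4813 ≡ 3; since 12 | 96, by Fermat 3^96 ≡ 1 (mod 13).
Mod 67: 4813 ≡ 56; by Fermat, exponent reduces to 96 mod 66 = 30; 56^30 ≡ 15 (mod 67).
Mod 7: 4813 ≡ 4; since 6 | 96, by Fermat 4^96 ≡ 1 (mod 7).
Combine by CRT: x ≡ 1 (mod 13), x ≡ 15 (mod 67), x ≡ 1 (mod 7) ⇒ x ≡ 5643 (mod 6097).

5643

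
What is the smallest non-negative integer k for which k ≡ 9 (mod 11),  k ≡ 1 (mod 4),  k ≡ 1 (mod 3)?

The moduli are pairwise coprime; N = 11·4·3 = 132.
N/11 = 12; 12 ≡ 1 (mod 11), inverse 1.
N/4 = 33; 33 ≡ 1 (mod 4), inverse 1.
N/3 = 44; 44 ≡ 2 (mod 3); 2·2 ≡ 1, so inverse 2.
k ≡ 9·12·1 + 1·33·1 + 1·44·2 = 229.
229 mod 132 = 97.

97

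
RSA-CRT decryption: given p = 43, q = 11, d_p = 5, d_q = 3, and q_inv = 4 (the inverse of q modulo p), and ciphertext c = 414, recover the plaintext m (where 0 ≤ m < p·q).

409

m₁ = c^(d_p) mod p: c ≡ 27 (mod 43), and 27^5 mod 43 = 22.
m₂ = c^(d_q) mod q: c ≡ 7 (mod 11), and 7^3 mod 11 = 2.
h = q_inv·(m₁ − m₂) mod p = 4·(22 − 2) mod 43 = 37.
m = m₂ + h·q = 2 + 37·11 = 409.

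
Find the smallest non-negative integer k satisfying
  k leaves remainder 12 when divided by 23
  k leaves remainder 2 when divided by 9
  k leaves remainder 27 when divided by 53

The moduli are pairwise coprime; N = 23·9·53 = 10971.
N/23 = 477; 477 ≡ 17 (mod 23); 17·19 ≡ 1, so inverse 19.
N/9 = 1219; 1219 ≡ 4 (mod 9); 4·7 ≡ 1, so inverse 7.
N/53 = 207; 207 ≡ 48 (mod 53); 48·21 ≡ 1, so inverse 21.
k ≡ 12·477·19 + 2·1219·7 + 27·207·21 = 243191.
243191 mod 10971 = 1829.

1829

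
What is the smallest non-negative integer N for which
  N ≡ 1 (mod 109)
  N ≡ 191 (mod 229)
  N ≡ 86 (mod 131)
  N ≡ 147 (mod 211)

172020640

The moduli are pairwise coprime; M = 109·229·131·211 = 689947001.
M/109 = 6329789; 6329789 ≡ 50 (mod 109); 50·24 ≡ 1, so inverse 24.
M/229 = 3012869; 3012869 ≡ 145 (mod 229); 145·199 ≡ 1, so inverse 199.
M/131 = 5266771; 5266771 ≡ 47 (mod 131); 47·92 ≡ 1, so inverse 92.
M/211 = 3269891; 3269891 ≡ 24 (mod 211); 24·44 ≡ 1, so inverse 44.
N ≡ 1·6329789·24 + 191·3012869·199 + 86·5266771·92 + 147·3269891·44 = 177488399897.
177488399897 mod 689947001 = 172020640.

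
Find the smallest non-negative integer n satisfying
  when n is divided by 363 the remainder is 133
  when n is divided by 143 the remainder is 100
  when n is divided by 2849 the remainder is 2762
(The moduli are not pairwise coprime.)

Combine the congruences pairwise.
gcd(363, 143) = 11 and 11 | (100 − 133), so the pair is consistent; merging gives n ≡ 2674 (mod 4719), where 4719 = lcm(363, 143).
gcd(4719, 2849) = 11 and 11 | (2762 − 2674), so the pair is consistent; merging gives n ≡ 1210738 (mod 1222221), where 1222221 = lcm(4719, 2849).
The solution is unique modulo lcm(363, 143, 2849) = 1222221.

1210738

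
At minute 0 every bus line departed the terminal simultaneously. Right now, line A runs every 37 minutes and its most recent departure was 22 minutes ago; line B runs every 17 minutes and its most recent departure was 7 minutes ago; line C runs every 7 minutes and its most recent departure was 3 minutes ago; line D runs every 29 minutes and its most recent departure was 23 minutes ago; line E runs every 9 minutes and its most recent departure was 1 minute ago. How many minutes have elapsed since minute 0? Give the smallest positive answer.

The moduli are pairwise coprime; N = 37·17·7·29·9 = 1149183.
N/37 = 31059; 31059 ≡ 16 (mod 37); 16·7 ≡ 1, so inverse 7.
N/17 = 67599; 67599 ≡ 7 (mod 17); 7·5 ≡ 1, so inverse 5.
N/7 = 164169; 164169 ≡ 5 (mod 7); 5·3 ≡ 1, so inverse 3.
N/29 = 39627; 39627 ≡ 13 (mod 29); 13·9 ≡ 1, so inverse 9.
N/9 = 127687; 127687 ≡ 4 (mod 9); 4·7 ≡ 1, so inverse 7.
t ≡ 22·31059·7 + 7·67599·5 + 3·164169·3 + 23·39627·9 + 1·127687·7 = 17723170.
17723170 mod 1149183 = 485425.

485425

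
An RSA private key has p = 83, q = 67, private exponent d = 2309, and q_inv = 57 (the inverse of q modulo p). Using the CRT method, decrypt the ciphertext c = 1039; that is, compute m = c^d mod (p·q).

d_p = d mod (p−1) = 2309 mod 82 = 13; d_q = d mod (q−1) = 65.
m₁ = c^(d_p) mod p: c ≡ 43 (mod 83), and 43^13 mod 83 = 74.
m₂ = c^(d_q) mod q: c ≡ 34 (mod 67), and 34^65 mod 67 = 2.
h = q_inv·(m₁ − m₂) mod p = 57·(74 − 2) mod 83 = 37.
m = m₂ + h·q = 2 + 37·67 = 2481.

2481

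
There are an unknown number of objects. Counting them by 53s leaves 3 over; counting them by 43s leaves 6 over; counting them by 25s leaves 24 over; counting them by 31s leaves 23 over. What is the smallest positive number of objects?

915949

From N ≡ 3 (mod 53) write N = 3 + 53t. Substituting into N ≡ 6 (mod 43) gives 53t ≡ 3 (mod 43), and since 10⁻¹ ≡ 13 (mod 43), t ≡ 39. Hence N ≡ 3 + 53·39 = 2070 (mod 2279).
From N ≡ 2070 (mod 2279) write N = 2070 + 2279t. Substituting into N ≡ 24 (mod 25) gives 2279t ≡ 4 (mod 25), and since 4⁻¹ ≡ 19 (mod 25), t ≡ 1. Hence N ≡ 2070 + 2279·1 = 4349 (mod 56975).
From N ≡ 4349 (mod 56975) write N = 4349 + 56975t. Substituting into N ≡ 23 (mod 31) gives 56975t ≡ 14 (mod 31), and since 28⁻¹ ≡ 10 (mod 31), t ≡ 16. Hence N ≡ 4349 + 56975·16 = 915949 (mod 1766225).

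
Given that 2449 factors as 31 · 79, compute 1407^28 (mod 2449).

Mod 31: 1407 ≡ 12; 12^28 ≡ 14 (mod 31).
Mod 79: 1407 ≡ 64; 64^28 ≡ 67 (mod 79).
Combine by CRT: x ≡ 14 (mod 31), x ≡ 67 (mod 79) ⇒ x ≡ 541 (mod 2449).

541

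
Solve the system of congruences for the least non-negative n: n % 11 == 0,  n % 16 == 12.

44

From n ≡ 0 (mod 11) write n = 0 + 11t. Substituting into n ≡ 12 (mod 16) gives 11t ≡ 12 (mod 16), and since 11⁻¹ ≡ 3 (mod 16), t ≡ 4. Hence n ≡ 0 + 11·4 = 44 (mod 176).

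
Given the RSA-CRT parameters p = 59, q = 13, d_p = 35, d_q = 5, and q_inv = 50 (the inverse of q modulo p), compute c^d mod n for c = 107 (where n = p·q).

204

m₁ = c^(d_p) mod p: c ≡ 48 (mod 59), and 48^35 mod 59 = 27.
m₂ = c^(d_q) mod q: c ≡ 3 (mod 13), and 3^5 mod 13 = 9.
h = q_inv·(m₁ − m₂) mod p = 50·(27 − 9) mod 59 = 15.
m = m₂ + h·q = 9 + 15·13 = 204.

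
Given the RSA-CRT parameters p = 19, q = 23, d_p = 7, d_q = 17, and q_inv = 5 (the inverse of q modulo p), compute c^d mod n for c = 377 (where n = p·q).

m₁ = c^(d_p) mod p: c ≡ 16 (mod 19), and 16^7 mod 19 = 17.
m₂ = c^(d_q) mod q: c ≡ 9 (mod 23), and 9^17 mod 23 = 3.
h = q_inv·(m₁ − m₂) mod p = 5·(17 − 3) mod 19 = 13.
m = m₂ + h·q = 3 + 13·23 = 302.

302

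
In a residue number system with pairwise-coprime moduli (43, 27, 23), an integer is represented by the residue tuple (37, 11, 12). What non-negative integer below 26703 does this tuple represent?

Combine the congruences pairwise.
From x ≡ 37 (mod 43) write x = 37 + 43t. Substituting into x ≡ 11 (mod 27) gives 43t ≡ 1 (mod 27), and since 16⁻¹ ≡ 22 (mod 27), t ≡ 22. Hence x ≡ 37 + 43·22 = 983 (mod 1161).
From x ≡ 983 (mod 1161) write x = 983 + 1161t. Substituting into x ≡ 12 (mod 23) gives 1161t ≡ 18 (mod 23), and since 11⁻¹ ≡ 21 (mod 23), t ≡ 10. Hence x ≡ 983 + 1161·10 = 12593 (mod 26703).

12593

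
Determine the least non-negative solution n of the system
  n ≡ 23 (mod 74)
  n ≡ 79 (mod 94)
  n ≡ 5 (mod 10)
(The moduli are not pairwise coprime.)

4685

Combine the congruences pairwise.
gcd(74, 94) = 2 and 2 | (79 − 23), so the pair is consistent; merging gives n ≡ 1207 (mod 3478), where 3478 = lcm(74, 94).
gcd(3478, 10) = 2 and 2 | (5 − 1207), so the pair is consistent; merging gives n ≡ 4685 (mod 17390), where 17390 = lcm(3478, 10).
The solution is unique modulo lcm(74, 94, 10) = 17390.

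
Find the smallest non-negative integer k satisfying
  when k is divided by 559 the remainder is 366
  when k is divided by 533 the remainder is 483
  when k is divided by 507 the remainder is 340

839425

gcd(559, 533) = 13 and 13 | (483 − 366), so the pair is consistent; merging gives k ≡ 14341 (mod 22919), where 22919 = lcm(559, 533).
gcd(22919, 507) = 13 and 13 | (340 − 14341), so the pair is consistent; merging gives k ≡ 839425 (mod 893841), where 893841 = lcm(22919, 507).
The solution is unique modulo lcm(559, 533, 507) = 893841.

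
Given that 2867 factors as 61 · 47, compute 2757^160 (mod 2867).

Mod 61: 2757 ≡ 12; by Fermat, exponent reduces to 160 mod 60 = 40; 12^40 ≡ 47 (mod 61).
Mod 47: 2757 ≡ 31; by Fermat, exponent reduces to 160 mod 46 = 22; 31^22 ≡ 3 (mod 47).
Combine by CRT: x ≡ 47 (mod 61), x ≡ 3 (mod 47) ⇒ x ≡ 1084 (mod 2867).

1084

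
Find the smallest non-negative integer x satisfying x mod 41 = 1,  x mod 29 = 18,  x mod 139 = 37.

1149

Combine the congruences pairwise.
From x ≡ 1 (mod 41) write x = 1 + 41t. Substituting into x ≡ 18 (mod 29) gives 41t ≡ 17 (mod 29), and since 12⁻¹ ≡ 17 (mod 29), t ≡ 28. Hence x ≡ 1 + 41·28 = 1149 (mod 1189).
From x ≡ 1149 (mod 1189) write x = 1149 + 1189t. Substituting into x ≡ 37 (mod 139) gives 1189t ≡ 0 (mod 139), and since 77⁻¹ ≡ 65 (mod 139), t ≡ 0. Hence x ≡ 1149 + 1189·0 = 1149 (mod 165271).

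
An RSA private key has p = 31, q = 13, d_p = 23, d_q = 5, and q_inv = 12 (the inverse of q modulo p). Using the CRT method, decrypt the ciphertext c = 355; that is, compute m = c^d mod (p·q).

49

m₁ = c^(d_p) mod p: c ≡ 14 (mod 31), and 14^23 mod 31 = 18.
m₂ = c^(d_q) mod q: c ≡ 4 (mod 13), and 4^5 mod 13 = 10.
h = q_inv·(m₁ − m₂) mod p = 12·(18 − 10) mod 31 = 3.
m = m₂ + h·q = 10 + 3·13 = 49.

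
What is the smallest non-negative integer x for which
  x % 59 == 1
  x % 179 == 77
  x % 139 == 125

The moduli are pairwise coprime; N = 59·179·139 = 1467979.
N/59 = 24881; 24881 ≡ 42 (mod 59); 42·52 ≡ 1, so inverse 52.
N/179 = 8201; 8201 ≡ 146 (mod 179); 146·141 ≡ 1, so inverse 141.
N/139 = 10561; 10561 ≡ 136 (mod 139); 136·46 ≡ 1, so inverse 46.
x ≡ 1·24881·52 + 77·8201·141 + 125·10561·46 = 151057819.
151057819 mod 1467979 = 1323961.

1323961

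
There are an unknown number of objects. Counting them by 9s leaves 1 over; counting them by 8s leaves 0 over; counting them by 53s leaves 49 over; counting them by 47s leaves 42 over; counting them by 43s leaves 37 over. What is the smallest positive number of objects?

The moduli are pairwise coprime; M = 9·8·53·47·43 = 7712136.
M/9 = 856904; 856904 ≡ 5 (mod 9); 5·2 ≡ 1, so inverse 2.
M/8 = 964017; 964017 ≡ 1 (mod 8), inverse 1.
M/53 = 145512; 145512 ≡ 27 (mod 53); 27·2 ≡ 1, so inverse 2.
M/47 = 164088; 164088 ≡ 11 (mod 47); 11·30 ≡ 1, so inverse 30.
M/43 = 179352; 179352 ≡ 42 (mod 43); 42·42 ≡ 1, so inverse 42.
N ≡ 1·856904·2 + 0·964017·1 + 49·145512·2 + 42·164088·30 + 37·179352·42 = 501437872.
501437872 mod 7712136 = 149032.

149032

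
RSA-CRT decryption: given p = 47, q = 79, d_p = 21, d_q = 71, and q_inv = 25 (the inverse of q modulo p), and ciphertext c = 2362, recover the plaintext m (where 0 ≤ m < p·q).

768

m₁ = c^(d_p) mod p: c ≡ 12 (mod 47), and 12^21 mod 47 = 16.
m₂ = c^(d_q) mod q: c ≡ 71 (mod 79), and 71^71 mod 79 = 57.
h = q_inv·(m₁ − m₂) mod p = 25·(16 − 57) mod 47 = 9.
m = m₂ + h·q = 57 + 9·79 = 768.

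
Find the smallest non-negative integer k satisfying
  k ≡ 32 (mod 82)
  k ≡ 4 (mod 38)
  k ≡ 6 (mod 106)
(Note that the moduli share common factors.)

gcd(82, 38) = 2 and 2 | (4 − 32), so the pair is consistent; merging gives k ≡ 688 (mod 1558), where 1558 = lcm(82, 38).
gcd(1558, 106) = 2 and 2 | (6 − 688), so the pair is consistent; merging gives k ≡ 28732 (mod 82574), where 82574 = lcm(1558, 106).
The solution is unique modulo lcm(82, 38, 106) = 82574.

28732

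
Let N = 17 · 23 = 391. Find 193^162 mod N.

Mod 17: 193 ≡ 6; by Fermat, exponent reduces to 162 mod 16 = 2; 6^2 ≡ 2 (mod 17).
Mod 23: 193 ≡ 9; by Fermat, exponent reduces to 162 mod 22 = 8; 9^8 ≡ 13 (mod 23).
Combine by CRT: x ≡ 2 (mod 17), x ≡ 13 (mod 23) ⇒ x ≡ 36 (mod 391).

36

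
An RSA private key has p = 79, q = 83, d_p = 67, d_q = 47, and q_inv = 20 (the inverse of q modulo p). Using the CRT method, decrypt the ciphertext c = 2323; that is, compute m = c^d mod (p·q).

m₁ = c^(d_p) mod p: c ≡ 32 (mod 79), and 32^67 mod 79 = 72.
m₂ = c^(d_q) mod q: c ≡ 82 (mod 83), and 82^47 mod 83 = 82.
h = q_inv·(m₁ − m₂) mod p = 20·(72 − 82) mod 79 = 37.
m = m₂ + h·q = 82 + 37·83 = 3153.

3153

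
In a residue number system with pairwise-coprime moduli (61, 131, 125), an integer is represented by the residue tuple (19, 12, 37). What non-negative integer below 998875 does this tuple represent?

167037

Combine the congruences pairwise.
From x ≡ 19 (mod 61) write x = 19 + 61t. Substituting into x ≡ 12 (mod 131) gives 61t ≡ 124 (mod 131), and since 61⁻¹ ≡ 58 (mod 131), t ≡ 118. Hence x ≡ 19 + 61·118 = 7217 (mod 7991).
From x ≡ 7217 (mod 7991) write x = 7217 + 7991t. Substituting into x ≡ 37 (mod 125) gives 7991t ≡ 70 (mod 125), and since 116⁻¹ ≡ 111 (mod 125), t ≡ 20. Hence x ≡ 7217 + 7991·20 = 167037 (mod 998875).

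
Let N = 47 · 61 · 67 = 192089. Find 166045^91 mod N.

66920

Mod 47: 166045 ≡ 41; by Fermat, exponent reduces to 91 mod 46 = 45; 41^45 ≡ 39 (mod 47).
Mod 61: 166045 ≡ 3; by Fermat, exponent reduces to 91 mod 60 = 31; 3^31 ≡ 3 (mod 61).
Mod 67: 166045 ≡ 19; by Fermat, exponent reduces to 91 mod 66 = 25; 19^25 ≡ 54 (mod 67).
Combine by CRT: x ≡ 39 (mod 47), x ≡ 3 (mod 61), x ≡ 54 (mod 67) ⇒ x ≡ 66920 (mod 192089).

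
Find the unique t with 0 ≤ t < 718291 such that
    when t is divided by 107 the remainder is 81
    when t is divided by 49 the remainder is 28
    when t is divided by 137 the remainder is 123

The moduli are pairwise coprime; N = 107·49·137 = 718291.
N/107 = 6713; 6713 ≡ 79 (mod 107); 79·42 ≡ 1, so inverse 42.
N/49 = 14659; 14659 ≡ 8 (mod 49); 8·43 ≡ 1, so inverse 43.
N/137 = 5243; 5243 ≡ 37 (mod 137); 37·100 ≡ 1, so inverse 100.
t ≡ 81·6713·42 + 28·14659·43 + 123·5243·100 = 104975962.
104975962 mod 718291 = 105476.

105476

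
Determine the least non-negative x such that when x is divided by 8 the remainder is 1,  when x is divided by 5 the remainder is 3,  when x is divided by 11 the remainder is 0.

Combine the congruences pairwise.
From x ≡ 1 (mod 8) write x = 1 + 8t. Substituting into x ≡ 3 (mod 5) gives 8t ≡ 2 (mod 5), and since 3⁻¹ ≡ 2 (mod 5), t ≡ 4. Hence x ≡ 1 + 8·4 = 33 (mod 40).
From x ≡ 33 (mod 40) write x = 33 + 40t. Substituting into x ≡ 0 (mod 11) gives 40t ≡ 0 (mod 11), and since 7⁻¹ ≡ 8 (mod 11), t ≡ 0. Hence x ≡ 33 + 40·0 = 33 (mod 440).

33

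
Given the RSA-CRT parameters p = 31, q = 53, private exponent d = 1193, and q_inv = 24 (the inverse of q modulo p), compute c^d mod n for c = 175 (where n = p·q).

d_p = d mod (p−1) = 1193 mod 30 = 23; d_q = d mod (q−1) = 49.
m₁ = c^(d_p) mod p: c ≡ 20 (mod 31), and 20^23 mod 31 = 19.
m₂ = c^(d_q) mod q: c ≡ 16 (mod 53), and 16^49 mod 53 = 46.
h = q_inv·(m₁ − m₂) mod p = 24·(19 − 46) mod 31 = 3.
m = m₂ + h·q = 46 + 3·53 = 205.

205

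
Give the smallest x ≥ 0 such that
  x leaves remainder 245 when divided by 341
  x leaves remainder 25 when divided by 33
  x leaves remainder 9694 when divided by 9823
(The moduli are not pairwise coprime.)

451729

gcd(341, 33) = 11 and 11 | (25 − 245), so the pair is consistent; merging gives x ≡ 586 (mod 1023), where 1023 = lcm(341, 33).
gcd(1023, 9823) = 11 and 11 | (9694 − 586), so the pair is consistent; merging gives x ≡ 451729 (mod 913539), where 913539 = lcm(1023, 9823).
The solution is unique modulo lcm(341, 33, 9823) = 913539.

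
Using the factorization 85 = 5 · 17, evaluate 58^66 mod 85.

49

Mod 5: 58 ≡ 3; by Fermat, exponent reduces to 66 mod 4 = 2; 3^2 ≡ 4 (mod 5).
Mod 17: 58 ≡ 7; by Fermat, exponent reduces to 66 mod 16 = 2; 7^2 ≡ 15 (mod 17).
Combine by CRT: x ≡ 4 (mod 5), x ≡ 15 (mod 17) ⇒ x ≡ 49 (mod 85).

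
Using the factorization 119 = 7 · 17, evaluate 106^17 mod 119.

Mod 7: 106 ≡ 1; by Fermat, exponent reduces to 17 mod 6 = 5; 1^5 ≡ 1 (mod 7).
Mod 17: 106 ≡ 4; by Fermat, exponent reduces to 17 mod 16 = 1; 4^1 ≡ 4 (mod 17).
Combine by CRT: x ≡ 1 (mod 7), x ≡ 4 (mod 17) ⇒ x ≡ 106 (mod 119).

106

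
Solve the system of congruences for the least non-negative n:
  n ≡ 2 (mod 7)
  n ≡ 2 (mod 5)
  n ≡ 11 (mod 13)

37

From n ≡ 2 (mod 7) write n = 2 + 7t. Substituting into n ≡ 2 (mod 5) gives 7t ≡ 0 (mod 5), and since 2⁻¹ ≡ 3 (mod 5), t ≡ 0. Hence n ≡ 2 + 7·0 = 2 (mod 35).
From n ≡ 2 (mod 35) write n = 2 + 35t. Substituting into n ≡ 11 (mod 13) gives 35t ≡ 9 (mod 13), and since 9⁻¹ ≡ 3 (mod 13), t ≡ 1. Hence n ≡ 2 + 35·1 = 37 (mod 455).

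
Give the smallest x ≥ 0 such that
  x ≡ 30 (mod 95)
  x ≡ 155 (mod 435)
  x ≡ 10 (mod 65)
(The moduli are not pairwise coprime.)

81065

Combine the congruences pairwise.
gcd(95, 435) = 5 and 5 | (155 − 30), so the pair is consistent; merging gives x ≡ 6680 (mod 8265), where 8265 = lcm(95, 435).
gcd(8265, 65) = 5 and 5 | (10 − 6680), so the pair is consistent; merging gives x ≡ 81065 (mod 107445), where 107445 = lcm(8265, 65).
The solution is unique modulo lcm(95, 435, 65) = 107445.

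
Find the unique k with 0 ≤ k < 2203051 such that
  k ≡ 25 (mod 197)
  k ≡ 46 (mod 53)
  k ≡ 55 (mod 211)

The moduli are pairwise coprime; N = 197·53·211 = 2203051.
N/197 = 11183; 11183 ≡ 151 (mod 197); 151·167 ≡ 1, so inverse 167.
N/53 = 41567; 41567 ≡ 15 (mod 53); 15·46 ≡ 1, so inverse 46.
N/211 = 10441; 10441 ≡ 102 (mod 211); 102·60 ≡ 1, so inverse 60.
k ≡ 25·11183·167 + 46·41567·46 + 55·10441·60 = 169100097.
169100097 mod 2203051 = 1668221.

1668221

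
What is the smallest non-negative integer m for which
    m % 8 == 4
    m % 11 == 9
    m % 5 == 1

Combine the congruences pairwise.
From m ≡ 4 (mod 8) write m = 4 + 8t. Substituting into m ≡ 9 (mod 11) gives 8t ≡ 5 (mod 11), and since 8⁻¹ ≡ 7 (mod 11), t ≡ 2. Hence m ≡ 4 + 8·2 = 20 (mod 88).
From m ≡ 20 (mod 88) write m = 20 + 88t. Substituting into m ≡ 1 (mod 5) gives 88t ≡ 1 (mod 5), and since 3⁻¹ ≡ 2 (mod 5), t ≡ 2. Hence m ≡ 20 + 88·2 = 196 (mod 440).

196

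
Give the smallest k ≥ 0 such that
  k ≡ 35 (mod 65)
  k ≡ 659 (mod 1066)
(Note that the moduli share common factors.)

1725

Combine the congruences pairwise.
gcd(65, 1066) = 13 and 13 | (659 − 35), so the pair is consistent; merging gives k ≡ 1725 (mod 5330), where 5330 = lcm(65, 1066).
The solution is unique modulo lcm(65, 1066) = 5330.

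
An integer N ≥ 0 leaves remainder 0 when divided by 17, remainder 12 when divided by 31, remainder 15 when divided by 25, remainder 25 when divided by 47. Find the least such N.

From N ≡ 0 (mod 17) write N = 0 + 17t. Substituting into N ≡ 12 (mod 31) gives 17t ≡ 12 (mod 31), and since 17⁻¹ ≡ 11 (mod 31), t ≡ 8. Hence N ≡ 0 + 17·8 = 136 (mod 527).
From N ≡ 136 (mod 527) write N = 136 + 527t. Substituting into N ≡ 15 (mod 25) gives 527t ≡ 4 (mod 25), and since 2⁻¹ ≡ 13 (mod 25), t ≡ 2. Hence N ≡ 136 + 527·2 = 1190 (mod 13175).
From N ≡ 1190 (mod 13175) write N = 1190 + 13175t. Substituting into N ≡ 25 (mod 47) gives 13175t ≡ 10 (mod 47), and since 15⁻¹ ≡ 22 (mod 47), t ≡ 32. Hence N ≡ 1190 + 13175·32 = 422790 (mod 619225).

422790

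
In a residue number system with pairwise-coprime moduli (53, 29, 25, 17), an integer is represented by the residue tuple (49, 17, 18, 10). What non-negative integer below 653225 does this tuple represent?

The moduli are pairwise coprime; N = 53·29·25·17 = 653225.
N/53 = 12325; 12325 ≡ 29 (mod 53); 29·11 ≡ 1, so inverse 11.
N/29 = 22525; 22525 ≡ 21 (mod 29); 21·18 ≡ 1, so inverse 18.
N/25 = 26129; 26129 ≡ 4 (mod 25); 4·19 ≡ 1, so inverse 19.
N/17 = 38425; 38425 ≡ 5 (mod 17); 5·7 ≡ 1, so inverse 7.
x ≡ 49·12325·11 + 17·22525·18 + 18·26129·19 + 10·38425·7 = 25161693.
25161693 mod 653225 = 339143.

339143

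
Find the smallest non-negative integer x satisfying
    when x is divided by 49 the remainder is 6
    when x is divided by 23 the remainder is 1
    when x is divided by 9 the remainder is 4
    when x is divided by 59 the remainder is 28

From x ≡ 6 (mod 49) write x = 6 + 49t. Substituting into x ≡ 1 (mod 23) gives 49t ≡ 18 (mod 23), and since 3⁻¹ ≡ 8 (mod 23), t ≡ 6. Hence x ≡ 6 + 49·6 = 300 (mod 1127).
From x ≡ 300 (mod 1127) write x = 300 + 1127t. Substituting into x ≡ 4 (mod 9) gives 1127t ≡ 1 (mod 9), and since 2⁻¹ ≡ 5 (mod 9), t ≡ 5. Hence x ≡ 300 + 1127·5 = 5935 (mod 10143).
From x ≡ 5935 (mod 10143) write x = 5935 + 10143t. Substituting into x ≡ 28 (mod 59) gives 10143t ≡ 52 (mod 59), and since 54⁻¹ ≡ 47 (mod 59), t ≡ 25. Hence x ≡ 5935 + 10143·25 = 259510 (mod 598437).

259510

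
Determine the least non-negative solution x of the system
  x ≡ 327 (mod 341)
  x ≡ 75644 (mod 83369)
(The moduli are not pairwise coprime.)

gcd(341, 83369) = 11 and 11 | (75644 − 327), so the pair is consistent; merging gives x ≡ 1993131 (mod 2584439), where 2584439 = lcm(341, 83369).
The solution is unique modulo lcm(341, 83369) = 2584439.

1993131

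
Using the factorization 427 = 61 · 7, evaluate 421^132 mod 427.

Mod 61: 421 ≡ 55; by Fermat, exponent reduces to 132 mod 60 = 12; 55^12 ≡ 20 (mod 61).
Mod 7: 421 ≡ 1; since 6 | 132, by Fermat 1^132 ≡ 1 (mod 7).
Combine by CRT: x ≡ 20 (mod 61), x ≡ 1 (mod 7) ⇒ x ≡ 386 (mod 427).

386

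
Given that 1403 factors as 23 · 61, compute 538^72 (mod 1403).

Mod 23: 538 ≡ 9; by Fermat, exponent reduces to 72 mod 22 = 6; 9^6 ≡ 3 (mod 23).
Mod 61: 538 ≡ 50; by Fermat, exponent reduces to 72 mod 60 = 12; 50^12 ≡ 1 (mod 61).
Combine by CRT: x ≡ 3 (mod 23), x ≡ 1 (mod 61) ⇒ x ≡ 1038 (mod 1403).

1038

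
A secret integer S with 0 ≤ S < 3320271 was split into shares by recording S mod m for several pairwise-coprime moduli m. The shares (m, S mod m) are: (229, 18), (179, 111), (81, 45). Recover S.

2732904

The moduli are pairwise coprime; N = 229·179·81 = 3320271.
N/229 = 14499; 14499 ≡ 72 (mod 229); 72·35 ≡ 1, so inverse 35.
N/179 = 18549; 18549 ≡ 112 (mod 179); 112·8 ≡ 1, so inverse 8.
N/81 = 40991; 40991 ≡ 5 (mod 81); 5·65 ≡ 1, so inverse 65.
S ≡ 18·14499·35 + 111·18549·8 + 45·40991·65 = 145504557.
145504557 mod 3320271 = 2732904.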